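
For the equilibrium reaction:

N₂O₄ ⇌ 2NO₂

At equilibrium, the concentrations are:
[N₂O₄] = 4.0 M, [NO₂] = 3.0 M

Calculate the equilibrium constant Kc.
K_c = 2.2500

Kc = ([NO₂]^2) / ([N₂O₄])
   = ((3.0)^2) / ((4.0))
   = 9 / 4 = 2.2500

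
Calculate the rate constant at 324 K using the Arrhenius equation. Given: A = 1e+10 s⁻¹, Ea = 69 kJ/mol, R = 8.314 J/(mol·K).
7.51e-02 s⁻¹

k = A·exp(-Ea/(R·T)) = 1e+10·exp(-69000/(8.314·324)) = 1e+10·exp(-25.6150) = 1e+10·7.5085e-12 = 7.51e-02 s⁻¹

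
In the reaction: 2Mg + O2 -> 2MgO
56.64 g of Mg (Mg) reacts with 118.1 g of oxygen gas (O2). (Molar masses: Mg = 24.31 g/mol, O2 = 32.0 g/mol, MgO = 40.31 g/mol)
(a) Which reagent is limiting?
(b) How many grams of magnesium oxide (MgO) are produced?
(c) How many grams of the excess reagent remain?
(a) Mg, (b) 93.92 g, (c) 80.82 g

Moles of Mg = 56.64 g ÷ 24.31 g/mol = 2.32991 mol
Moles of O2 = 118.1 g ÷ 32.0 g/mol = 3.69062 mol
Moles ÷ coefficient: Mg: 2.32991/2 = 1.165, O2: 3.69062/1 = 3.691
(a) Mg has the smaller value, so Mg is the limiting reagent.
(b) Moles of MgO = 2.32991 mol Mg × (2/2) = 2.32991 mol; mass = 2.32991 mol × 40.31 g/mol = 93.92 g
(c) O2 consumed = 2.32991 × (1/2) = 1.16495 mol; remaining = 3.69062 − 1.16495 = 2.52567 mol; mass = 2.52567 mol × 32.0 g/mol = 80.82 g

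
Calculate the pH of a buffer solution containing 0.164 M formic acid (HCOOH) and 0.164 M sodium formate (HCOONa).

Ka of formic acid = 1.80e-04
pH = 3.74

pKa = -log(1.80e-04) = 3.74. pH = pKa + log([A⁻]/[HA]) = 3.74 + log(0.164/0.164)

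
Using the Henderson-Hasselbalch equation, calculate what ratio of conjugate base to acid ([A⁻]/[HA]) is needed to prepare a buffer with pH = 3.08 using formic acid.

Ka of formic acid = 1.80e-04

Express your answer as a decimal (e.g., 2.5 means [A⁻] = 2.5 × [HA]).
[A⁻]/[HA] = 0.216

pKa = −log(1.80e-04) = 3.7447. pH = pKa + log([A⁻]/[HA]). 3.08 = 3.7447 + log(ratio). log(ratio) = 3.08 − 3.7447 = -0.6647. ratio = 10^(-0.6647) = 0.216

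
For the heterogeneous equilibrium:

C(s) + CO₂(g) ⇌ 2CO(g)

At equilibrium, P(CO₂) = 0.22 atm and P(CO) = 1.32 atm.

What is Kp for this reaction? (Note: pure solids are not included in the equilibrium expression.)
K_p = 7.920

Solid C is excluded.
Kp = P(CO)²/P(CO₂) = (1.32)²/0.22 = 1.742/0.22 = 7.920.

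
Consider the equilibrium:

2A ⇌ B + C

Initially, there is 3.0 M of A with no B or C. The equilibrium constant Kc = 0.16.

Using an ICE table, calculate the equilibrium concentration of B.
[B] = 0.667 M

ICE: [A] = 3.0 − 2x, [B] = [C] = x.
Kc = x²/(3.0 − 2x)² = 0.16 ⇒ √Kc = x/(3.0 − 2x).
x = √0.16·3.0/(1 + 2√0.16) = 0.4·3.0/1.8 = 0.66667.
[B] = x = 0.667 M.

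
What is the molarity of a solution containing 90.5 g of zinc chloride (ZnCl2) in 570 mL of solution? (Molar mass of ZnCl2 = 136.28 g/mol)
Moles of ZnCl2 = 90.5 g ÷ 136.28 g/mol = 0.664074 mol
Volume = 570 mL = 0.57 L
Molarity = 0.664074 mol ÷ 0.57 L = 1.165 M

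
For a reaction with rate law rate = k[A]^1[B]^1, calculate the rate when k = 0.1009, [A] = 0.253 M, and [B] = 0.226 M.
0.005769 M/s

rate = k·[A]^1·[B]^1 = 0.1009·(0.253)^1·(0.226)^1 = 0.1009·0.253·0.226 = 0.005769 M/s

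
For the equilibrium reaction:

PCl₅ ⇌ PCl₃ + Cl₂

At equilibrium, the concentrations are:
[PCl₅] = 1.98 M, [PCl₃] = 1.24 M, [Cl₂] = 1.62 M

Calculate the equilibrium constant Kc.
K_c = 1.0145

Kc = ([PCl₃] × [Cl₂]) / ([PCl₅])
   = ((1.24)·(1.62)) / ((1.98))
   = 2.0088 / 1.98 = 1.0145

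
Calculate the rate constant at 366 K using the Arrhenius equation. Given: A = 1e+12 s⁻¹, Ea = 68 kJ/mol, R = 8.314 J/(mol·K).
1.97e+02 s⁻¹

k = A·exp(-Ea/(R·T)) = 1e+12·exp(-68000/(8.314·366)) = 1e+12·exp(-22.3469) = 1e+12·1.9718e-10 = 1.97e+02 s⁻¹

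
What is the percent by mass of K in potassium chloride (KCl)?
Mass of K in formula = 39.1 × 1 = 39.1 g/mol
Molar mass = 74.55 g/mol
% K = (39.1/74.55) × 100% = 52.45%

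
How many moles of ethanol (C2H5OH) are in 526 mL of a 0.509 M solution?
Moles = Molarity × Volume (L)
Moles = 0.509 M × 0.526 L = 0.2677 mol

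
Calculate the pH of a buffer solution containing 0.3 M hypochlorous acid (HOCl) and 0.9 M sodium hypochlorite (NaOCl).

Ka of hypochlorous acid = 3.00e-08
pH = 8.00

pKa = -log(3.00e-08) = 7.52. pH = pKa + log([A⁻]/[HA]) = 7.52 + log(0.9/0.3)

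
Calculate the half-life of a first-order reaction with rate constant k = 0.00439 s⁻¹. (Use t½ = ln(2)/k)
157.89 s

t½ = ln(2)/k = 0.6931/0.00439 = 157.89 s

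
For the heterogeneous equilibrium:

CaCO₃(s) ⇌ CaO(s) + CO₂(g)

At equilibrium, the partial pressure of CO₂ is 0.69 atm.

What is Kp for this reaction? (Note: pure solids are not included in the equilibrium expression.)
K_p = 0.69

Solids (CaCO₃, CaO) have activity 1 and are excluded.
Kp = P(CO₂) = 0.69.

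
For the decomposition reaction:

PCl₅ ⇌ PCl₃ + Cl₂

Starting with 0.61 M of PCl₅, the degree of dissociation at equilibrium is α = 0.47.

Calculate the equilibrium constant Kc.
K_c = 0.2542

x = α·[A]₀ = 0.47 × 0.61 = 0.2867 M dissociated.
At eq: [PCl₅] = 0.61 − 0.2867 = 0.3233 M; [PCl₃] = [Cl₂] = x = 0.2867 M.
Kc = [PCl₃][Cl₂]/[PCl₅] = (0.2867)²/0.3233 = 0.2542.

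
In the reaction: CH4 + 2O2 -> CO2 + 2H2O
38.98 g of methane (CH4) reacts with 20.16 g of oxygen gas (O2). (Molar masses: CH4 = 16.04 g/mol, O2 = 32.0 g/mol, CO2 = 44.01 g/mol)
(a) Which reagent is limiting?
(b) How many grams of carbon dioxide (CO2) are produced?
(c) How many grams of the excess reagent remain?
(a) O2, (b) 13.86 g, (c) 33.93 g

Moles of CH4 = 38.98 g ÷ 16.04 g/mol = 2.43017 mol
Moles of O2 = 20.16 g ÷ 32.0 g/mol = 0.63 mol
Moles ÷ coefficient: CH4: 2.43017/1 = 2.43, O2: 0.63/2 = 0.315
(a) O2 has the smaller value, so O2 is the limiting reagent.
(b) Moles of CO2 = 0.63 mol O2 × (1/2) = 0.315 mol; mass = 0.315 mol × 44.01 g/mol = 13.86 g
(c) CH4 consumed = 0.63 × (1/2) = 0.315 mol; remaining = 2.43017 − 0.315 = 2.11517 mol; mass = 2.11517 mol × 16.04 g/mol = 33.93 g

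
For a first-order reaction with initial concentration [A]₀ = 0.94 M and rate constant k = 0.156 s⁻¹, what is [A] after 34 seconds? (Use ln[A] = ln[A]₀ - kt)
0.0047 M

ln[A] = ln[A]₀ - k·t = ln(0.94) - (0.156)·(34) = -0.0619 - 5.3040 = -5.3659
[A] = e^(-5.3659) = 0.0047 M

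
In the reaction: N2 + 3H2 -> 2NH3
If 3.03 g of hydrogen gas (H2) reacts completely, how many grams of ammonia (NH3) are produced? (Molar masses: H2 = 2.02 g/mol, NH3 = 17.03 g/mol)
Moles of H2 = 3.03 g ÷ 2.02 g/mol = 1.5 mol
Mole ratio: 2 mol NH3 / 3 mol H2
Moles of NH3 = 1.5 × (2/3) = 1 mol
Mass of NH3 = 1 mol × 17.03 g/mol = 17.03 g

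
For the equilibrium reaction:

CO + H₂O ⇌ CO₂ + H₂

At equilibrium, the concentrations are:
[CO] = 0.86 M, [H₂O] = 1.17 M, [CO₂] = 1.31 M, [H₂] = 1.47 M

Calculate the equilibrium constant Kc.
K_c = 1.9138

Kc = ([CO₂] × [H₂]) / ([CO] × [H₂O])
   = ((1.31)·(1.47)) / ((0.86)·(1.17))
   = 1.9257 / 1.0062 = 1.9138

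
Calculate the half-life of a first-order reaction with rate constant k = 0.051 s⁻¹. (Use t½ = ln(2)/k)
13.59 s

t½ = ln(2)/k = 0.6931/0.051 = 13.59 s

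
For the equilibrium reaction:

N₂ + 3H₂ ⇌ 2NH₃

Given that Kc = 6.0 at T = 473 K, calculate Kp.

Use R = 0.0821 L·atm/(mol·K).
K_p = 0.0040

Δn = (moles gaseous products) − (moles gaseous reactants) = -2
T = 473 K; RT = 0.0821 × 473 = 38.8333
Kp = Kc·(RT)^Δn = 6.0 × (38.8333)^-2 = 6.0 × 0.000663119 = 0.0040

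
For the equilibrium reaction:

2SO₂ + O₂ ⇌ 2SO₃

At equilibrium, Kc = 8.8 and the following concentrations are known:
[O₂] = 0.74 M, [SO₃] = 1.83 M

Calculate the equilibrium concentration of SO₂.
[SO₂] = 0.7171 M

Kc = ([SO₃]^2) / ([SO₂]^2 × [O₂]) = 8.8
[SO₂]^2 = (product terms)/(Kc · other reactant terms) = 3.3489 / (8.8 · 0.74) = 0.51427
[SO₂] = (0.51427)^(1/2) = 0.7171 M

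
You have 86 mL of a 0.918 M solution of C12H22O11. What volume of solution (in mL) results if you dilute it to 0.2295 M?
Using M₁V₁ = M₂V₂:
0.918 × 86 = 0.2295 × V₂
V₂ = (0.918 × 86) / 0.2295 = 344 mL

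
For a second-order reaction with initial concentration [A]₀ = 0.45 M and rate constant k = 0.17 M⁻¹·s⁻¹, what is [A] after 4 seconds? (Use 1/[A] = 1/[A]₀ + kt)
0.3446 M

1/[A] = 1/[A]₀ + k·t = 1/0.45 + (0.17)·(4) = 2.2222 + 0.6800 = 2.9022
[A] = 1/2.9022 = 0.3446 M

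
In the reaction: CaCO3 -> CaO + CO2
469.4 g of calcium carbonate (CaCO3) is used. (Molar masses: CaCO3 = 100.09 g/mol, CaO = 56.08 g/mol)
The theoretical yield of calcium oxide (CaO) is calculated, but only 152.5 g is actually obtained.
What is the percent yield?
Moles of CaCO3 = 469.4 g ÷ 100.09 g/mol = 4.68978 mol
Mole ratio: 1 mol CaO / 1 mol CaCO3
Moles of CaO = 4.68978 × (1/1) = 4.68978 mol
Theoretical yield = 4.68978 mol × 56.08 g/mol = 263 g
Actual yield = 152.5 g
Percent yield = (152.5 / 263) × 100% = 58.0%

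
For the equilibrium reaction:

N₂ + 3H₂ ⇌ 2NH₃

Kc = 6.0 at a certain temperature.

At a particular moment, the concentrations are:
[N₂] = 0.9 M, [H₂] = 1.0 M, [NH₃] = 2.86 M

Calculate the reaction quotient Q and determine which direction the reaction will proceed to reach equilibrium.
Q = 9.088, Q > K, reaction proceeds reverse (toward reactants)

Q = ([NH₃]^2) / ([N₂] × [H₂]^3)
  = ((2.86)^2) / ((0.9)·(1.0)^3) = 8.1796/0.9 = 9.088
Since Q = 9.088 > Kc = 6.0, the reaction proceeds reverse (toward reactants) to reach equilibrium.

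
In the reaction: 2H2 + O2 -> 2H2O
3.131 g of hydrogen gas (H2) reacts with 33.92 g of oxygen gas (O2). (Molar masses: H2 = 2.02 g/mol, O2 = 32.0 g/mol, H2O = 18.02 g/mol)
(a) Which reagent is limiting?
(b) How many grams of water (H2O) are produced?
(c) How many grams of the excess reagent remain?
(a) H2, (b) 27.93 g, (c) 9.12 g

Moles of H2 = 3.131 g ÷ 2.02 g/mol = 1.55 mol
Moles of O2 = 33.92 g ÷ 32.0 g/mol = 1.06 mol
Moles ÷ coefficient: H2: 1.55/2 = 0.775, O2: 1.06/1 = 1.06
(a) H2 has the smaller value, so H2 is the limiting reagent.
(b) Moles of H2O = 1.55 mol H2 × (2/2) = 1.55 mol; mass = 1.55 mol × 18.02 g/mol = 27.93 g
(c) O2 consumed = 1.55 × (1/2) = 0.775 mol; remaining = 1.06 − 0.775 = 0.285 mol; mass = 0.285 mol × 32.0 g/mol = 9.12 g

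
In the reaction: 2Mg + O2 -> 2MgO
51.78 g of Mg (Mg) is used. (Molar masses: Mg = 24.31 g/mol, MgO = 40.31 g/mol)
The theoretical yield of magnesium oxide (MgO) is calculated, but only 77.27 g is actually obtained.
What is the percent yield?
Moles of Mg = 51.78 g ÷ 24.31 g/mol = 2.12999 mol
Mole ratio: 2 mol MgO / 2 mol Mg
Moles of MgO = 2.12999 × (2/2) = 2.12999 mol
Theoretical yield = 2.12999 mol × 40.31 g/mol = 85.86 g
Actual yield = 77.27 g
Percent yield = (77.27 / 85.86) × 100% = 90.0%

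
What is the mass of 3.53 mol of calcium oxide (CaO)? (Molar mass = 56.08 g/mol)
Mass = 3.53 mol × 56.08 g/mol = 198 g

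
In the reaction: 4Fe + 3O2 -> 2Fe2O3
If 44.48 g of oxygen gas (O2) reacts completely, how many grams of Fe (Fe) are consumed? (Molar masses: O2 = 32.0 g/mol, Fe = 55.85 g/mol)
Moles of O2 = 44.48 g ÷ 32.0 g/mol = 1.39 mol
Mole ratio: 4 mol Fe / 3 mol O2
Moles of Fe = 1.39 × (4/3) = 1.85333 mol
Mass of Fe = 1.85333 mol × 55.85 g/mol = 103.5 g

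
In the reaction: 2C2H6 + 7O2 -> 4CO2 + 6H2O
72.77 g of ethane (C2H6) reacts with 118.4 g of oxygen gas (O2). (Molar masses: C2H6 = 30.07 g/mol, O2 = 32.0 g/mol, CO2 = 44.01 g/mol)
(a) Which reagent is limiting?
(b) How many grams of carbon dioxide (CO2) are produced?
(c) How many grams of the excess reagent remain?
(a) O2, (b) 93.05 g, (c) 40.98 g

Moles of C2H6 = 72.77 g ÷ 30.07 g/mol = 2.42002 mol
Moles of O2 = 118.4 g ÷ 32.0 g/mol = 3.7 mol
Moles ÷ coefficient: C2H6: 2.42002/2 = 1.21, O2: 3.7/7 = 0.5286
(a) O2 has the smaller value, so O2 is the limiting reagent.
(b) Moles of CO2 = 3.7 mol O2 × (4/7) = 2.11429 mol; mass = 2.11429 mol × 44.01 g/mol = 93.05 g
(c) C2H6 consumed = 3.7 × (2/7) = 1.05714 mol; remaining = 2.42002 − 1.05714 = 1.36288 mol; mass = 1.36288 mol × 30.07 g/mol = 40.98 g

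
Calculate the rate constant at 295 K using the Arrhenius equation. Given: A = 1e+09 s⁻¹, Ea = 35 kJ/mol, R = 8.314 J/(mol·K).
6.35e+02 s⁻¹

k = A·exp(-Ea/(R·T)) = 1e+09·exp(-35000/(8.314·295)) = 1e+09·exp(-14.2704) = 1e+09·6.3452e-07 = 6.35e+02 s⁻¹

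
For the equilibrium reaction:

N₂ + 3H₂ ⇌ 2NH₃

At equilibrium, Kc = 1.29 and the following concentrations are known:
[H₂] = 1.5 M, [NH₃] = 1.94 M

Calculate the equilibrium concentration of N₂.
[N₂] = 0.8645 M

Kc = ([NH₃]^2) / ([N₂] × [H₂]^3) = 1.29
[N₂]^1 = (product terms)/(Kc · other reactant terms) = 3.7636 / (1.29 · 3.375) = 0.86445
[N₂] = 0.8645 M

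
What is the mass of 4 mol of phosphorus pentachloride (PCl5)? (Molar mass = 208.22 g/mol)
Mass = 4 mol × 208.22 g/mol = 832.9 g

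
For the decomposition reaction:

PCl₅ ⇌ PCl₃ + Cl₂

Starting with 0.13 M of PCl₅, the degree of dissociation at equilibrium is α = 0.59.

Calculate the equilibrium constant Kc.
K_c = 0.1104

x = α·[A]₀ = 0.59 × 0.13 = 0.0767 M dissociated.
At eq: [PCl₅] = 0.13 − 0.0767 = 0.0533 M; [PCl₃] = [Cl₂] = x = 0.0767 M.
Kc = [PCl₃][Cl₂]/[PCl₅] = (0.0767)²/0.0533 = 0.1104.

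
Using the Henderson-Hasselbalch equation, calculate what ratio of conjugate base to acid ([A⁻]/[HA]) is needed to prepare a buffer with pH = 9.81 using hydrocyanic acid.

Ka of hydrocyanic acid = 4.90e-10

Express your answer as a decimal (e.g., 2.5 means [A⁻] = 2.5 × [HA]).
[A⁻]/[HA] = 3.164

pKa = −log(4.90e-10) = 9.3098. pH = pKa + log([A⁻]/[HA]). 9.81 = 9.3098 + log(ratio). log(ratio) = 9.81 − 9.3098 = 0.5002. ratio = 10^(0.5002) = 3.164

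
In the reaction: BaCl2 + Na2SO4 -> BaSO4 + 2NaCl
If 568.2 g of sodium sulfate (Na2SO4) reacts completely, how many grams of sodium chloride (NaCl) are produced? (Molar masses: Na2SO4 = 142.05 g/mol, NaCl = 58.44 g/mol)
Moles of Na2SO4 = 568.2 g ÷ 142.05 g/mol = 4 mol
Mole ratio: 2 mol NaCl / 1 mol Na2SO4
Moles of NaCl = 4 × (2/1) = 8 mol
Mass of NaCl = 8 mol × 58.44 g/mol = 467.5 g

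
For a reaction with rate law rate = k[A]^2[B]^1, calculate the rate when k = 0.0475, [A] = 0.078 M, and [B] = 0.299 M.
8.641e-05 M/s

rate = k·[A]^2·[B]^1 = 0.0475·(0.078)^2·(0.299)^1 = 0.0475·0.006084·0.299 = 8.641e-05 M/s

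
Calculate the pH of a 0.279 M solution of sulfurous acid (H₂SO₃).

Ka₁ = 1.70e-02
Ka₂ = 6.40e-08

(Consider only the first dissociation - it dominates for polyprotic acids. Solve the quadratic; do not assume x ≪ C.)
pH = 1.22

x² + Ka₁·x − Ka₁·C = 0 with Ka₁ = 1.70e-02, C = 0.279.
x = (−Ka₁ + √(Ka₁² + 4·Ka₁·C))/2 = 6.0892e-02 M, so pH = 1.22.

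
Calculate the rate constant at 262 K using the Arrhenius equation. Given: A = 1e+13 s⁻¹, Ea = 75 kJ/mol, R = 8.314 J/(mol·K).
1.11e-02 s⁻¹

k = A·exp(-Ea/(R·T)) = 1e+13·exp(-75000/(8.314·262)) = 1e+13·exp(-34.4310) = 1e+13·1.1138e-15 = 1.11e-02 s⁻¹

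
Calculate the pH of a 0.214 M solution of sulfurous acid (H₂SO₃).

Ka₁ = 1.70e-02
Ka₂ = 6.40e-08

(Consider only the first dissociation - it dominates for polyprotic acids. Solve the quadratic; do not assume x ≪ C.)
pH = 1.28

x² + Ka₁·x − Ka₁·C = 0 with Ka₁ = 1.70e-02, C = 0.214.
x = (−Ka₁ + √(Ka₁² + 4·Ka₁·C))/2 = 5.2412e-02 M, so pH = 1.28.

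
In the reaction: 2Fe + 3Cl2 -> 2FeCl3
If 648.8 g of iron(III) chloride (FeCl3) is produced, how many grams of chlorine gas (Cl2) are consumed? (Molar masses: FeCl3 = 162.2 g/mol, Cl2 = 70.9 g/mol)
Moles of FeCl3 = 648.8 g ÷ 162.2 g/mol = 4 mol
Mole ratio: 3 mol Cl2 / 2 mol FeCl3
Moles of Cl2 = 4 × (3/2) = 6 mol
Mass of Cl2 = 6 mol × 70.9 g/mol = 425.4 g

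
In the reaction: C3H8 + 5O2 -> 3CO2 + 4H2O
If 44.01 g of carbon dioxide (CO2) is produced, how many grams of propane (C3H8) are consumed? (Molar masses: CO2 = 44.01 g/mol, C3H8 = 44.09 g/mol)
Moles of CO2 = 44.01 g ÷ 44.01 g/mol = 1 mol
Mole ratio: 1 mol C3H8 / 3 mol CO2
Moles of C3H8 = 1 × (1/3) = 0.333333 mol
Mass of C3H8 = 0.333333 mol × 44.09 g/mol = 14.7 g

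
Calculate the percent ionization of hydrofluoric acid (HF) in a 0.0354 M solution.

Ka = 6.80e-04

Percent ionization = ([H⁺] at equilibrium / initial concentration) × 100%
Percent ionization = 12.9%

Let x = [H⁺]. Ka = x²/(C - x) ⇒ x² + (6.80e-04)x - (6.80e-04)(0.0354) = 0. x = 4.5781e-03. Percent = (4.5781e-03/0.0354) × 100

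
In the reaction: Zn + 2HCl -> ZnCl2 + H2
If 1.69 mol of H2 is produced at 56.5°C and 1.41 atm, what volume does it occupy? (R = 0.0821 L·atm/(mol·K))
T = 56.5°C + 273.15 = 329.65 K
V = nRT/P = (1.69 × 0.0821 × 329.65) / 1.41
V = 32.44 L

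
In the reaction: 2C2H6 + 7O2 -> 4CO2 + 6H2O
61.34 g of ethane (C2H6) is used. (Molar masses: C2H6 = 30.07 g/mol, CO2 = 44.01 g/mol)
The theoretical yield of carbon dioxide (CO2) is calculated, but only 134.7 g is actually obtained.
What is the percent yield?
Moles of C2H6 = 61.34 g ÷ 30.07 g/mol = 2.03991 mol
Mole ratio: 4 mol CO2 / 2 mol C2H6
Moles of CO2 = 2.03991 × (4/2) = 4.07981 mol
Theoretical yield = 4.07981 mol × 44.01 g/mol = 179.55 g
Actual yield = 134.7 g
Percent yield = (134.7 / 179.55) × 100% = 75.0%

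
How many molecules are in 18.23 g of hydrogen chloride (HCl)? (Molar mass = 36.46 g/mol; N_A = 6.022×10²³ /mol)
Moles = 18.23 g ÷ 36.46 g/mol = 0.5 mol
Molecules = 0.5 mol × 6.022×10²³ /mol = 3.011e+23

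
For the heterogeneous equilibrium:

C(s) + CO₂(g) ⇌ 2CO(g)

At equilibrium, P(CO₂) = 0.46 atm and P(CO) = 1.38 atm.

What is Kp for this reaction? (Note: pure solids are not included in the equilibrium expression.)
K_p = 4.140

Solid C is excluded.
Kp = P(CO)²/P(CO₂) = (1.38)²/0.46 = 1.904/0.46 = 4.140.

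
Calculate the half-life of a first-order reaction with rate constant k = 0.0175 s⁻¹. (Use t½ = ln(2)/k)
39.61 s

t½ = ln(2)/k = 0.6931/0.0175 = 39.61 s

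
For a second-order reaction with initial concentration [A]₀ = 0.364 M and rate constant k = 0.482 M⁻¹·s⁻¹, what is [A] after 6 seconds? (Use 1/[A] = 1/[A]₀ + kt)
0.1773 M

1/[A] = 1/[A]₀ + k·t = 1/0.364 + (0.482)·(6) = 2.7473 + 2.8920 = 5.6393
[A] = 1/5.6393 = 0.1773 M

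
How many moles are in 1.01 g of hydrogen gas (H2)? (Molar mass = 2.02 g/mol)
Moles = 1.01 g ÷ 2.02 g/mol = 0.5 mol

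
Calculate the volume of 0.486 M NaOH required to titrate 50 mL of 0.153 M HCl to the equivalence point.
V_{base} = 15.7 mL

At equivalence: moles acid = moles base.
moles HCl = 0.153 M × 0.05 L = 0.00765 mol
V_NaOH = 0.00765 mol ÷ 0.486 M = 0.01574 L = 15.7 mL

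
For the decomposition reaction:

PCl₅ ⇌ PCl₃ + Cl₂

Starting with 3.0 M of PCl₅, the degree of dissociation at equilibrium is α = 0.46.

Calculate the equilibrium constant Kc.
K_c = 1.1756

x = α·[A]₀ = 0.46 × 3.0 = 1.38 M dissociated.
At eq: [PCl₅] = 3.0 − 1.38 = 1.62 M; [PCl₃] = [Cl₂] = x = 1.38 M.
Kc = [PCl₃][Cl₂]/[PCl₅] = (1.38)²/1.62 = 1.176.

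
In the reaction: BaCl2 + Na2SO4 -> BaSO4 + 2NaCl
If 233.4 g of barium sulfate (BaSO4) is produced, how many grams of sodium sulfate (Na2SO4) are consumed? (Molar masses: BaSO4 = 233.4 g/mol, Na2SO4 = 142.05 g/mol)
Moles of BaSO4 = 233.4 g ÷ 233.4 g/mol = 1 mol
Mole ratio: 1 mol Na2SO4 / 1 mol BaSO4
Moles of Na2SO4 = 1 × (1/1) = 1 mol
Mass of Na2SO4 = 1 mol × 142.05 g/mol = 142.1 g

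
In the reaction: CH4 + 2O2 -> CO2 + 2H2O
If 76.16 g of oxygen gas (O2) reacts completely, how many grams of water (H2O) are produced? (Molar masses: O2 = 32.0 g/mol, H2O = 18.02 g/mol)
Moles of O2 = 76.16 g ÷ 32.0 g/mol = 2.38 mol
Mole ratio: 2 mol H2O / 2 mol O2
Moles of H2O = 2.38 × (2/2) = 2.38 mol
Mass of H2O = 2.38 mol × 18.02 g/mol = 42.89 g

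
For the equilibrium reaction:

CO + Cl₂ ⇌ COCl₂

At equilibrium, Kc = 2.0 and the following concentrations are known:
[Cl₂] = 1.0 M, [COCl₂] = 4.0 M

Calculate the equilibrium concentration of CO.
[CO] = 2.0000 M

Kc = ([COCl₂]) / ([CO] × [Cl₂]) = 2.0
[CO]^1 = (product terms)/(Kc · other reactant terms) = 4 / (2.0 · 1) = 2
[CO] = 2.0000 M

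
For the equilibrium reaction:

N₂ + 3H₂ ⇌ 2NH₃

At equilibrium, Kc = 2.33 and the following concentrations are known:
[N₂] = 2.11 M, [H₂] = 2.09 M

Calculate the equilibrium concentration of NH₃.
[NH₃] = 6.6994 M

Kc = ([NH₃]^2) / ([N₂] × [H₂]^3) = 2.33
[NH₃]^2 = Kc · (reactant terms)/(other product terms) = 2.33 · 19.263 / 1 = 44.883
[NH₃] = (44.883)^(1/2) = 6.6994 M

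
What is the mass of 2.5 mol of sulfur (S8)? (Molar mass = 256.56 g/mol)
Mass = 2.5 mol × 256.56 g/mol = 641.4 g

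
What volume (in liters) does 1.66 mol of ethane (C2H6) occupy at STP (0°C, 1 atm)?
At STP, 1 mol of gas occupies 22.4 L
Volume = 1.66 mol × 22.4 L/mol = 37.18 L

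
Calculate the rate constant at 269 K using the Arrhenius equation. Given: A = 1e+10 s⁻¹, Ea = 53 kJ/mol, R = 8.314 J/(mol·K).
5.11e-01 s⁻¹

k = A·exp(-Ea/(R·T)) = 1e+10·exp(-53000/(8.314·269)) = 1e+10·exp(-23.6981) = 1e+10·5.1056e-11 = 5.11e-01 s⁻¹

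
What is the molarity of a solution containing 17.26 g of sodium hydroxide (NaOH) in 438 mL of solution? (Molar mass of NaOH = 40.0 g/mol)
Moles of NaOH = 17.26 g ÷ 40.0 g/mol = 0.4315 mol
Volume = 438 mL = 0.438 L
Molarity = 0.4315 mol ÷ 0.438 L = 0.9852 M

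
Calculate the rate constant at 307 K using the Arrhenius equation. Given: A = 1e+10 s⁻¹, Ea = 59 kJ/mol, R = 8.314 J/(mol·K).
9.14e-01 s⁻¹

k = A·exp(-Ea/(R·T)) = 1e+10·exp(-59000/(8.314·307)) = 1e+10·exp(-23.1155) = 1e+10·9.1424e-11 = 9.14e-01 s⁻¹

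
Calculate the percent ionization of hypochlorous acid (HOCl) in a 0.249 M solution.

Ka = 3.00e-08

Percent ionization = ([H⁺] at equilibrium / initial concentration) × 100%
Percent ionization = 0.0347%

Let x = [H⁺]. Ka = x²/(C - x) ⇒ x² + (3.00e-08)x - (3.00e-08)(0.249) = 0. x = 8.6414e-05. Percent = (8.6414e-05/0.249) × 100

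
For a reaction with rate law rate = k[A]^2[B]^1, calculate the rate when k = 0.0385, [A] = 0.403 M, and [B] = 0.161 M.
0.001007 M/s

rate = k·[A]^2·[B]^1 = 0.0385·(0.403)^2·(0.161)^1 = 0.0385·0.162409·0.161 = 0.001007 M/s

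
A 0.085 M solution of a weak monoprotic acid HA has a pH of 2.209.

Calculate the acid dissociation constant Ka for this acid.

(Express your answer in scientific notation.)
K_a = 4.85e-04

[H⁺] = 10^(−pH) = 10^(−2.209) = 6.180e-03 M. For HA ⇌ H⁺ + A⁻, Ka = x²/(C − x) = (6.180e-03)²/(0.085 − 6.180e-03) = 4.85e-04.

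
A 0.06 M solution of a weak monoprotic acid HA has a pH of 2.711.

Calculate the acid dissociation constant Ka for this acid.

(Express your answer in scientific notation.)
K_a = 6.52e-05

[H⁺] = 10^(−pH) = 10^(−2.711) = 1.945e-03 M. For HA ⇌ H⁺ + A⁻, Ka = x²/(C − x) = (1.945e-03)²/(0.06 − 1.945e-03) = 6.52e-05.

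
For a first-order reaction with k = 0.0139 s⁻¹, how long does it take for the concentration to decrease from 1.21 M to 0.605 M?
49.87 s

From ln[A] = ln[A]₀ - k·t: t = ln([A]₀/[A])/k = ln(1.21/0.605)/0.0139 = ln(2.0000)/0.0139 = 0.6931/0.0139 = 49.87 s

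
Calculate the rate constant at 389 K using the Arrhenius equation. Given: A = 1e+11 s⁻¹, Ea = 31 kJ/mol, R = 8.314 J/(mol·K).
6.87e+06 s⁻¹

k = A·exp(-Ea/(R·T)) = 1e+11·exp(-31000/(8.314·389)) = 1e+11·exp(-9.5852) = 1e+11·6.8737e-05 = 6.87e+06 s⁻¹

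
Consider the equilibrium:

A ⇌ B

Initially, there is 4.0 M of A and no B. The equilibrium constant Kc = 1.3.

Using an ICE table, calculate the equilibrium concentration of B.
[B] = 2.261 M

ICE: [A] = 4.0 − x, [B] = x.
Kc = x/(4.0 − x) = 1.3 ⇒ x = 1.3·4.0/(1 + 1.3) = 5.2/2.3 = 2.261.
[B] = x = 2.261 M.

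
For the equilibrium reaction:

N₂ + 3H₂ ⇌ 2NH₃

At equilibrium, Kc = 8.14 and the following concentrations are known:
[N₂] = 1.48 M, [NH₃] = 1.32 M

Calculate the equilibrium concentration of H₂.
[H₂] = 0.5249 M

Kc = ([NH₃]^2) / ([N₂] × [H₂]^3) = 8.14
[H₂]^3 = (product terms)/(Kc · other reactant terms) = 1.7424 / (8.14 · 1.48) = 0.14463
[H₂] = (0.14463)^(1/3) = 0.5249 M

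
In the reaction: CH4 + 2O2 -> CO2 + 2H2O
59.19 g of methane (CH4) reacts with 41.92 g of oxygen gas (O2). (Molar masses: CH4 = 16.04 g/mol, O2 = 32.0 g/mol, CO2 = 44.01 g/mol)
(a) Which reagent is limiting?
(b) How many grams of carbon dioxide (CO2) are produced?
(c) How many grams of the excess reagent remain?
(a) O2, (b) 28.83 g, (c) 48.68 g

Moles of CH4 = 59.19 g ÷ 16.04 g/mol = 3.69015 mol
Moles of O2 = 41.92 g ÷ 32.0 g/mol = 1.31 mol
Moles ÷ coefficient: CH4: 3.69015/1 = 3.69, O2: 1.31/2 = 0.655
(a) O2 has the smaller value, so O2 is the limiting reagent.
(b) Moles of CO2 = 1.31 mol O2 × (1/2) = 0.655 mol; mass = 0.655 mol × 44.01 g/mol = 28.83 g
(c) CH4 consumed = 1.31 × (1/2) = 0.655 mol; remaining = 3.69015 − 0.655 = 3.03515 mol; mass = 3.03515 mol × 16.04 g/mol = 48.68 g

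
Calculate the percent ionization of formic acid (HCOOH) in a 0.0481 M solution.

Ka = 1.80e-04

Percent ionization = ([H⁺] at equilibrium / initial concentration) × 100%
Percent ionization = 5.93%

Let x = [H⁺]. Ka = x²/(C - x) ⇒ x² + (1.80e-04)x - (1.80e-04)(0.0481) = 0. x = 2.8538e-03. Percent = (2.8538e-03/0.0481) × 100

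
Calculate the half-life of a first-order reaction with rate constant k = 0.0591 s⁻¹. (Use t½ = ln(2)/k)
11.73 s

t½ = ln(2)/k = 0.6931/0.0591 = 11.73 s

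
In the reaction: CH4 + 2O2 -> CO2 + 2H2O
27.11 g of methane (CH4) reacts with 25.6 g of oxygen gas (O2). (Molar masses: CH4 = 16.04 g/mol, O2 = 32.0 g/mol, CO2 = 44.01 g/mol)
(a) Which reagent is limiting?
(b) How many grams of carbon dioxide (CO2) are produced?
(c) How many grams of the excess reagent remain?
(a) O2, (b) 17.6 g, (c) 20.69 g

Moles of CH4 = 27.11 g ÷ 16.04 g/mol = 1.69015 mol
Moles of O2 = 25.6 g ÷ 32.0 g/mol = 0.8 mol
Moles ÷ coefficient: CH4: 1.69015/1 = 1.69, O2: 0.8/2 = 0.4
(a) O2 has the smaller value, so O2 is the limiting reagent.
(b) Moles of CO2 = 0.8 mol O2 × (1/2) = 0.4 mol; mass = 0.4 mol × 44.01 g/mol = 17.6 g
(c) CH4 consumed = 0.8 × (1/2) = 0.4 mol; remaining = 1.69015 − 0.4 = 1.29015 mol; mass = 1.29015 mol × 16.04 g/mol = 20.69 g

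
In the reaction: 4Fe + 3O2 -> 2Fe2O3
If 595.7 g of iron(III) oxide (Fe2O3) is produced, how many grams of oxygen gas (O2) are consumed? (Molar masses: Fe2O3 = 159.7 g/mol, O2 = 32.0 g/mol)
Moles of Fe2O3 = 595.7 g ÷ 159.7 g/mol = 3.73012 mol
Mole ratio: 3 mol O2 / 2 mol Fe2O3
Moles of O2 = 3.73012 × (3/2) = 5.59518 mol
Mass of O2 = 5.59518 mol × 32.0 g/mol = 179 g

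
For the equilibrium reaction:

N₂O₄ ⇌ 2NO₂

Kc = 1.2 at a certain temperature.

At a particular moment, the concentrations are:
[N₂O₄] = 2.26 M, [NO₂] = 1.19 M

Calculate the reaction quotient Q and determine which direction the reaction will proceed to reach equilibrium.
Q = 0.627, Q < K, reaction proceeds forward (toward products)

Q = ([NO₂]^2) / ([N₂O₄])
  = ((1.19)^2) / ((2.26)) = 1.4161/2.26 = 0.6266
Since Q = 0.6266 < Kc = 1.2, the reaction proceeds forward (toward products) to reach equilibrium.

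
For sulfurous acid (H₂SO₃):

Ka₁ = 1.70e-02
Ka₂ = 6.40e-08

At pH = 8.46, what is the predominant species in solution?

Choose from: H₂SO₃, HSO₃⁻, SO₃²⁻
SO₃²⁻

pKa1 = 1.77, pKa2 = 7.19. Each pKa is the crossover between adjacent species; pH = 8.46 lies in the region where SO₃²⁻ predominates.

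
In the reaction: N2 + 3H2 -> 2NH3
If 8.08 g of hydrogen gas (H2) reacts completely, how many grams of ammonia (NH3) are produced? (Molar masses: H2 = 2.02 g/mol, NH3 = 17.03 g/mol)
Moles of H2 = 8.08 g ÷ 2.02 g/mol = 4 mol
Mole ratio: 2 mol NH3 / 3 mol H2
Moles of NH3 = 4 × (2/3) = 2.66667 mol
Mass of NH3 = 2.66667 mol × 17.03 g/mol = 45.41 g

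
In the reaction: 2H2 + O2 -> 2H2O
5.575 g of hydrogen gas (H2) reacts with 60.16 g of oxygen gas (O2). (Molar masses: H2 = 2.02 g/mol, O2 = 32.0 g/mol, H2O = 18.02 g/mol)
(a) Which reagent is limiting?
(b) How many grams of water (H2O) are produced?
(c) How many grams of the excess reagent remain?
(a) H2, (b) 49.73 g, (c) 16 g

Moles of H2 = 5.575 g ÷ 2.02 g/mol = 2.7599 mol
Moles of O2 = 60.16 g ÷ 32.0 g/mol = 1.88 mol
Moles ÷ coefficient: H2: 2.7599/2 = 1.38, O2: 1.88/1 = 1.88
(a) H2 has the smaller value, so H2 is the limiting reagent.
(b) Moles of H2O = 2.7599 mol H2 × (2/2) = 2.7599 mol; mass = 2.7599 mol × 18.02 g/mol = 49.73 g
(c) O2 consumed = 2.7599 × (1/2) = 1.37995 mol; remaining = 1.88 − 1.37995 = 0.50005 mol; mass = 0.50005 mol × 32.0 g/mol = 16 g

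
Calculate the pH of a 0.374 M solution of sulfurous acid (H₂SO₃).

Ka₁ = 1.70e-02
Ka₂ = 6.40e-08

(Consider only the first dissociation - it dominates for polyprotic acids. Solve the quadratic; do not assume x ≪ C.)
pH = 1.14

x² + Ka₁·x − Ka₁·C = 0 with Ka₁ = 1.70e-02, C = 0.374.
x = (−Ka₁ + √(Ka₁² + 4·Ka₁·C))/2 = 7.1689e-02 M, so pH = 1.14.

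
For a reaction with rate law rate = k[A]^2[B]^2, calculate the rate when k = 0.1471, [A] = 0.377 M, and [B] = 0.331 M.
0.002291 M/s

rate = k·[A]^2·[B]^2 = 0.1471·(0.377)^2·(0.331)^2 = 0.1471·0.142129·0.109561 = 0.002291 M/s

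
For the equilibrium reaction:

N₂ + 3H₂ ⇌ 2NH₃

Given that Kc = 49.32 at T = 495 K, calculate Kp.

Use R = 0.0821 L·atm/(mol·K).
K_p = 0.0299

Δn = (moles gaseous products) − (moles gaseous reactants) = -2
T = 495 K; RT = 0.0821 × 495 = 40.6395
Kp = Kc·(RT)^Δn = 49.32 × (40.6395)^-2 = 49.32 × 0.000605485 = 0.0299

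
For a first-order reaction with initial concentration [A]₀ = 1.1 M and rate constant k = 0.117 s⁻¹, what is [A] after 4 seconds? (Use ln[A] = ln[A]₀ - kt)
0.6889 M

ln[A] = ln[A]₀ - k·t = ln(1.1) - (0.117)·(4) = 0.0953 - 0.4680 = -0.3727
[A] = e^(-0.3727) = 0.6889 M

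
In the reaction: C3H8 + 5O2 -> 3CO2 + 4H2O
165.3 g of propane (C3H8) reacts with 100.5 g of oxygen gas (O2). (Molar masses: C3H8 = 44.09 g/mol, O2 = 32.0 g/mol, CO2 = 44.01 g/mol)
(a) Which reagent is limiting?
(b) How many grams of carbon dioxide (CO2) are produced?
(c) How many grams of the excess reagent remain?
(a) O2, (b) 82.93 g, (c) 137.6 g

Moles of C3H8 = 165.3 g ÷ 44.09 g/mol = 3.74915 mol
Moles of O2 = 100.5 g ÷ 32.0 g/mol = 3.14062 mol
Moles ÷ coefficient: C3H8: 3.74915/1 = 3.749, O2: 3.14062/5 = 0.6281
(a) O2 has the smaller value, so O2 is the limiting reagent.
(b) Moles of CO2 = 3.14062 mol O2 × (3/5) = 1.88438 mol; mass = 1.88438 mol × 44.01 g/mol = 82.93 g
(c) C3H8 consumed = 3.14062 × (1/5) = 0.628125 mol; remaining = 3.74915 − 0.628125 = 3.12102 mol; mass = 3.12102 mol × 44.09 g/mol = 137.6 g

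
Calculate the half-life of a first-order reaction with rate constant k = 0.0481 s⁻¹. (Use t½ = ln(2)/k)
14.41 s

t½ = ln(2)/k = 0.6931/0.0481 = 14.41 s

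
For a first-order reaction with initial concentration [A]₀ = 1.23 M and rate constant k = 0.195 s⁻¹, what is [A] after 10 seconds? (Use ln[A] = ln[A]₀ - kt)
0.1750 M

ln[A] = ln[A]₀ - k·t = ln(1.23) - (0.195)·(10) = 0.2070 - 1.9500 = -1.7430
[A] = e^(-1.7430) = 0.1750 M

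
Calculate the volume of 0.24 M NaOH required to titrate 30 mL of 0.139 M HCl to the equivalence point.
V_{base} = 17.4 mL

At equivalence: moles acid = moles base.
moles HCl = 0.139 M × 0.03 L = 0.00417 mol
V_NaOH = 0.00417 mol ÷ 0.24 M = 0.01738 L = 17.4 mL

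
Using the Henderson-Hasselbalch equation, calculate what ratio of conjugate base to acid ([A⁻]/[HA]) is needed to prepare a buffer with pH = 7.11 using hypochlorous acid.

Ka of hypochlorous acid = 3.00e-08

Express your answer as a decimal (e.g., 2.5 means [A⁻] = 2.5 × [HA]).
[A⁻]/[HA] = 0.386

pKa = −log(3.00e-08) = 7.5229. pH = pKa + log([A⁻]/[HA]). 7.11 = 7.5229 + log(ratio). log(ratio) = 7.11 − 7.5229 = -0.4129. ratio = 10^(-0.4129) = 0.386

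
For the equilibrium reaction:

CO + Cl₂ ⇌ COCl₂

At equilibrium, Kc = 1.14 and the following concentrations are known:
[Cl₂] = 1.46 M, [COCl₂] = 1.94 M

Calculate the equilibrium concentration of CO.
[CO] = 1.1656 M

Kc = ([COCl₂]) / ([CO] × [Cl₂]) = 1.14
[CO]^1 = (product terms)/(Kc · other reactant terms) = 1.94 / (1.14 · 1.46) = 1.1656
[CO] = 1.1656 M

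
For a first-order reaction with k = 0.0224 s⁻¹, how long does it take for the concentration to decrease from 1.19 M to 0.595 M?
30.94 s

From ln[A] = ln[A]₀ - k·t: t = ln([A]₀/[A])/k = ln(1.19/0.595)/0.0224 = ln(2.0000)/0.0224 = 0.6931/0.0224 = 30.94 s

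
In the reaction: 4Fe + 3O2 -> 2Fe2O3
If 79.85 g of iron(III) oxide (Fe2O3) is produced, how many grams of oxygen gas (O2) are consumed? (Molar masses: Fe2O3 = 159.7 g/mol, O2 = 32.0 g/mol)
Moles of Fe2O3 = 79.85 g ÷ 159.7 g/mol = 0.5 mol
Mole ratio: 3 mol O2 / 2 mol Fe2O3
Moles of O2 = 0.5 × (3/2) = 0.75 mol
Mass of O2 = 0.75 mol × 32.0 g/mol = 24 g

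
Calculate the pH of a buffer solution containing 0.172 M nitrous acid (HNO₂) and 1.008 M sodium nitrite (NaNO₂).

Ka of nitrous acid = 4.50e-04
pH = 4.11

pKa = -log(4.50e-04) = 3.35. pH = pKa + log([A⁻]/[HA]) = 3.35 + log(1.008/0.172)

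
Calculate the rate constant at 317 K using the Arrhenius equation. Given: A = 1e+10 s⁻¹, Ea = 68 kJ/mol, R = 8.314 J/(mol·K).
6.23e-02 s⁻¹

k = A·exp(-Ea/(R·T)) = 1e+10·exp(-68000/(8.314·317)) = 1e+10·exp(-25.8012) = 1e+10·6.2329e-12 = 6.23e-02 s⁻¹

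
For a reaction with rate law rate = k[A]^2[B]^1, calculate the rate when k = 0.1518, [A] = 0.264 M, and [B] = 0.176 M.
0.001862 M/s

rate = k·[A]^2·[B]^1 = 0.1518·(0.264)^2·(0.176)^1 = 0.1518·0.069696·0.176 = 0.001862 M/s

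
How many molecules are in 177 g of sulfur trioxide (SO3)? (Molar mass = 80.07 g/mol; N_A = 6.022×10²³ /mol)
Moles = 177 g ÷ 80.07 g/mol = 2.21057 mol
Molecules = 2.21057 mol × 6.022×10²³ /mol = 1.331e+24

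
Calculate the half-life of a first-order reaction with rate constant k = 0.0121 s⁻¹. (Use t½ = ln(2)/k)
57.28 s

t½ = ln(2)/k = 0.6931/0.0121 = 57.28 s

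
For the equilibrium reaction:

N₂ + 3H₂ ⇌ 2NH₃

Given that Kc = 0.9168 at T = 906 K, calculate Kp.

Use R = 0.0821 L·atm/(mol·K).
K_p = 1.66e-04

Δn = (moles gaseous products) − (moles gaseous reactants) = -2
T = 906 K; RT = 0.0821 × 906 = 74.3826
Kp = Kc·(RT)^Δn = 0.9168 × (74.3826)^-2 = 0.9168 × 0.000180741 = 1.66e-04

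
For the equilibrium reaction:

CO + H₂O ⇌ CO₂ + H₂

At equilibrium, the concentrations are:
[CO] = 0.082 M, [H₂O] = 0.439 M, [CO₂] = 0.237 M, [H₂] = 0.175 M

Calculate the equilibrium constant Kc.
K_c = 1.1521

Kc = ([CO₂] × [H₂]) / ([CO] × [H₂O])
   = ((0.237)·(0.175)) / ((0.082)·(0.439))
   = 0.041475 / 0.035998 = 1.1521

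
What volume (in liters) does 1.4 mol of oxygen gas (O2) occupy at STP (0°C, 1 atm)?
At STP, 1 mol of gas occupies 22.4 L
Volume = 1.4 mol × 22.4 L/mol = 31.36 L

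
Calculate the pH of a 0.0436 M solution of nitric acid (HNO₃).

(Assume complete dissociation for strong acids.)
pH = 1.36

[H⁺] = 0.0436 M for strong acid. pH = -log[H⁺] = -log(0.0436)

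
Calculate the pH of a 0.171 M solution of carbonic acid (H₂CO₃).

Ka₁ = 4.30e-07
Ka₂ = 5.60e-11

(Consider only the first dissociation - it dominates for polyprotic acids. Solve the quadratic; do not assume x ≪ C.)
pH = 3.57

x² + Ka₁·x − Ka₁·C = 0 with Ka₁ = 4.30e-07, C = 0.171.
x = (−Ka₁ + √(Ka₁² + 4·Ka₁·C))/2 = 2.7095e-04 M, so pH = 3.57.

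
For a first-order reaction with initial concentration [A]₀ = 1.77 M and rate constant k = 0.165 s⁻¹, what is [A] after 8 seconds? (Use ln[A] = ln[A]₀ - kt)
0.4728 M

ln[A] = ln[A]₀ - k·t = ln(1.77) - (0.165)·(8) = 0.5710 - 1.3200 = -0.7490
[A] = e^(-0.7490) = 0.4728 M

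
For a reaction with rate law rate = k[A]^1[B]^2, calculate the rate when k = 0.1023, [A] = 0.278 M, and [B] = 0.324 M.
0.002985 M/s

rate = k·[A]^1·[B]^2 = 0.1023·(0.278)^1·(0.324)^2 = 0.1023·0.278·0.104976 = 0.002985 M/s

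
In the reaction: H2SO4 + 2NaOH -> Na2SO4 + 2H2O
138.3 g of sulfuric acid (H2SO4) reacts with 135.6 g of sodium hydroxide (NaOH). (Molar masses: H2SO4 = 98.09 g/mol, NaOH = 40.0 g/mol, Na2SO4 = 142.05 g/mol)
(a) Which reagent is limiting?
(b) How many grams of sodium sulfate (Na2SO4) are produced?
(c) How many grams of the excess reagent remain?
(a) H2SO4, (b) 200.3 g, (c) 22.81 g

Moles of H2SO4 = 138.3 g ÷ 98.09 g/mol = 1.40993 mol
Moles of NaOH = 135.6 g ÷ 40.0 g/mol = 3.39 mol
Moles ÷ coefficient: H2SO4: 1.40993/1 = 1.41, NaOH: 3.39/2 = 1.695
(a) H2SO4 has the smaller value, so H2SO4 is the limiting reagent.
(b) Moles of Na2SO4 = 1.40993 mol H2SO4 × (1/1) = 1.40993 mol; mass = 1.40993 mol × 142.05 g/mol = 200.3 g
(c) NaOH consumed = 1.40993 × (2/1) = 2.81986 mol; remaining = 3.39 − 2.81986 = 0.570141 mol; mass = 0.570141 mol × 40.0 g/mol = 22.81 g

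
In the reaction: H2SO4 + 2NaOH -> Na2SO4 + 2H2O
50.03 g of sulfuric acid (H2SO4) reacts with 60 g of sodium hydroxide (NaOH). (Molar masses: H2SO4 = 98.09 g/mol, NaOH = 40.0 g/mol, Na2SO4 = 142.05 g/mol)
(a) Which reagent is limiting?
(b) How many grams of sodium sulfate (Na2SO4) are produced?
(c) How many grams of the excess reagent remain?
(a) H2SO4, (b) 72.45 g, (c) 19.2 g

Moles of H2SO4 = 50.03 g ÷ 98.09 g/mol = 0.510042 mol
Moles of NaOH = 60 g ÷ 40.0 g/mol = 1.5 mol
Moles ÷ coefficient: H2SO4: 0.510042/1 = 0.51, NaOH: 1.5/2 = 0.75
(a) H2SO4 has the smaller value, so H2SO4 is the limiting reagent.
(b) Moles of Na2SO4 = 0.510042 mol H2SO4 × (1/1) = 0.510042 mol; mass = 0.510042 mol × 142.05 g/mol = 72.45 g
(c) NaOH consumed = 0.510042 × (2/1) = 1.02008 mol; remaining = 1.5 − 1.02008 = 0.479916 mol; mass = 0.479916 mol × 40.0 g/mol = 19.2 g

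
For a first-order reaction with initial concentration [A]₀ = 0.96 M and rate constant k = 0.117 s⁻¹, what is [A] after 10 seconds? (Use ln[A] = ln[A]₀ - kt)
0.2980 M

ln[A] = ln[A]₀ - k·t = ln(0.96) - (0.117)·(10) = -0.0408 - 1.1700 = -1.2108
[A] = e^(-1.2108) = 0.2980 M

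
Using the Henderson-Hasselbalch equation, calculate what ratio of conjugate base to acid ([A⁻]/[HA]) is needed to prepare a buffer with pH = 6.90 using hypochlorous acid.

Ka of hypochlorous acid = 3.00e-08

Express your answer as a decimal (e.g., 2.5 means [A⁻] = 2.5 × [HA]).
[A⁻]/[HA] = 0.238

pKa = −log(3.00e-08) = 7.5229. pH = pKa + log([A⁻]/[HA]). 6.90 = 7.5229 + log(ratio). log(ratio) = 6.90 − 7.5229 = -0.6229. ratio = 10^(-0.6229) = 0.238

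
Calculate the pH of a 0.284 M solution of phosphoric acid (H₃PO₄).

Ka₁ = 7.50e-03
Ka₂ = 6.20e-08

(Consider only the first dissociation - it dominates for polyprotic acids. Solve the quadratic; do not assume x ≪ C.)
pH = 1.37

x² + Ka₁·x − Ka₁·C = 0 with Ka₁ = 7.50e-03, C = 0.284.
x = (−Ka₁ + √(Ka₁² + 4·Ka₁·C))/2 = 4.2554e-02 M, so pH = 1.37.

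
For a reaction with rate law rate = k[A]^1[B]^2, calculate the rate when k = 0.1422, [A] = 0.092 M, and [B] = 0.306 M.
0.001225 M/s

rate = k·[A]^1·[B]^2 = 0.1422·(0.092)^1·(0.306)^2 = 0.1422·0.092·0.093636 = 0.001225 M/s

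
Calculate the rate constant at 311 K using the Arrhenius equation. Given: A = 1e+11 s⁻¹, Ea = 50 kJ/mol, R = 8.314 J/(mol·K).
4.00e+02 s⁻¹

k = A·exp(-Ea/(R·T)) = 1e+11·exp(-50000/(8.314·311)) = 1e+11·exp(-19.3375) = 1e+11·3.9980e-09 = 4.00e+02 s⁻¹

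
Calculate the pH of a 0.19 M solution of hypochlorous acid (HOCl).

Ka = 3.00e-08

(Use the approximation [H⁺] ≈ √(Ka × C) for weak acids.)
pH = 4.12

[H⁺] = √(Ka × C) = √(3.00e-08 × 0.19) = 7.5498e-05. pH = -log(7.5498e-05)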